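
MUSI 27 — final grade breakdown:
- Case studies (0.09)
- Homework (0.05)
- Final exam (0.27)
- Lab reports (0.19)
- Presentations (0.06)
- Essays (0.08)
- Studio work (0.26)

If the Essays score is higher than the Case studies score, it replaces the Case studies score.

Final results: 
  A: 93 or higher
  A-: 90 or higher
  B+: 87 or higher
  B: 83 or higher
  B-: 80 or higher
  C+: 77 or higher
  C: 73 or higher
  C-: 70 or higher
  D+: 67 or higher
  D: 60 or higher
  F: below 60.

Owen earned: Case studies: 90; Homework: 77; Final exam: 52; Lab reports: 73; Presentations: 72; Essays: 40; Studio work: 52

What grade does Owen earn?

D

Essays (40) ≤ Case studies (90), so Case studies stays at 90.
Weighted total:
  Case studies 90 × 0.09 = 8.1
  Homework 77 × 0.05 = 3.85
  Final exam 52 × 0.27 = 14.04
  Lab reports 73 × 0.19 = 13.87
  Presentations 72 × 0.06 = 4.32
  Essays 40 × 0.08 = 3.2
  Studio work 52 × 0.26 = 13.52
Sum = 60.9
60.9 is ≥ 60 and < 67 → D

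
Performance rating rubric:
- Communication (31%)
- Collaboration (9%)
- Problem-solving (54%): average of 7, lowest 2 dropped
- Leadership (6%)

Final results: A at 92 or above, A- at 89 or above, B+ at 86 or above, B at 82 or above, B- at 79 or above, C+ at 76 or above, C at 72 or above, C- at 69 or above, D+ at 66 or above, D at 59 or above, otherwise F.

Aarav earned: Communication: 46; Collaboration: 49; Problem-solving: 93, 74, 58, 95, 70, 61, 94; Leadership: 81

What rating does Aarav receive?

Problem-solving: drop 58, 61 → average of remaining 5 = 426/5 = 85.2
Weighted total:
  Communication 46 × 0.31 = 14.26
  Collaboration 49 × 0.09 = 4.41
  Problem-solving 85.2 × 0.54 = 46.008
  Leadership 81 × 0.06 = 4.86
Sum = 69.538
69.538 is ≥ 69 and < 72 → C-

C-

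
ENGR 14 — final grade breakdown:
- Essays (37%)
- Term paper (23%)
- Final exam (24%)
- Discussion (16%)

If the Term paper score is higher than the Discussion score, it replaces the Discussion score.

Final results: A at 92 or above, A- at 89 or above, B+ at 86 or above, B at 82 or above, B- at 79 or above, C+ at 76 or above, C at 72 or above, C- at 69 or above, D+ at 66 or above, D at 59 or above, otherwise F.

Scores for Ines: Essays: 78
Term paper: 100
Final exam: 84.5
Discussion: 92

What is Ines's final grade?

Term paper (100) > Discussion (92), so Discussion counts as 100.
Weighted total:
  Essays 78 × 0.37 = 28.86
  Term paper 100 × 0.23 = 23
  Final exam 84.5 × 0.24 = 20.28
  Discussion 100 × 0.16 = 16
Sum = 88.14
88.14 is ≥ 86 and < 89 → B+

B+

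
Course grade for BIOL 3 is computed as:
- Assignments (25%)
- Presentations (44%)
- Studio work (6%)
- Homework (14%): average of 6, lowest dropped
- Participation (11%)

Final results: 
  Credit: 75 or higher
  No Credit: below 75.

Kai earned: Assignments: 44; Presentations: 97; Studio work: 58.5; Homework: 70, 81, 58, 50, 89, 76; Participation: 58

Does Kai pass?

Homework: drop 50 → average of remaining 5 = 374/5 = 74.8
Weighted total:
  Assignments 44 × 0.25 = 11
  Presentations 97 × 0.44 = 42.68
  Studio work 58.5 × 0.06 = 3.51
  Homework 74.8 × 0.14 = 10.472
  Participation 58 × 0.11 = 6.38
Sum = 74.042
74.042 < 75 → No Credit

No Credit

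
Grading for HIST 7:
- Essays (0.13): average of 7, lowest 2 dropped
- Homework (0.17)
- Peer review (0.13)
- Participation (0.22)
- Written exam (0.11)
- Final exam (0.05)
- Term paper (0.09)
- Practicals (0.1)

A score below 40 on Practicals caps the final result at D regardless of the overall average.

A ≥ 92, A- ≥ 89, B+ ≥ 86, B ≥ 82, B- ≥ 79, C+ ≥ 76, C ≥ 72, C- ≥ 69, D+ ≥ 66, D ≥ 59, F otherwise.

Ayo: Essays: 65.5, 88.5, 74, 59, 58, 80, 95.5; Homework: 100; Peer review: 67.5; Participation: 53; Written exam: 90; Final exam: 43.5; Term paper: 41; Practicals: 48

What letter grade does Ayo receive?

Essays: drop 58, 59 → average of remaining 5 = 403.5/5 = 80.7
Practicals score 48 ≥ 40: minimum met.
Weighted total:
  Essays 80.7 × 0.13 = 10.491
  Homework 100 × 0.17 = 17
  Peer review 67.5 × 0.13 = 8.775
  Participation 53 × 0.22 = 11.66
  Written exam 90 × 0.11 = 9.9
  Final exam 43.5 × 0.05 = 2.175
  Term paper 41 × 0.09 = 3.69
  Practicals 48 × 0.1 = 4.8
Sum = 68.491
68.491 is ≥ 66 and < 69 → D+

D+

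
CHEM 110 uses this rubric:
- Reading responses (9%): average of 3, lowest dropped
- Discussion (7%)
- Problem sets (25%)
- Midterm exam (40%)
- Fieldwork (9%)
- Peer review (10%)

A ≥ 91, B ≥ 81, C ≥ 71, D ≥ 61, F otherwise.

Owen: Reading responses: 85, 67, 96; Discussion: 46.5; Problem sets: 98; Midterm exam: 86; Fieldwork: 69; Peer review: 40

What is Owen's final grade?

C

Reading responses: drop 67 → average of remaining 2 = 181/2 = 90.5
Weighted total:
  Reading responses 90.5 × 0.09 = 8.145
  Discussion 46.5 × 0.07 = 3.255
  Problem sets 98 × 0.25 = 24.5
  Midterm exam 86 × 0.4 = 34.4
  Fieldwork 69 × 0.09 = 6.21
  Peer review 40 × 0.1 = 4
Sum = 80.51
80.51 is ≥ 71 and < 81 → C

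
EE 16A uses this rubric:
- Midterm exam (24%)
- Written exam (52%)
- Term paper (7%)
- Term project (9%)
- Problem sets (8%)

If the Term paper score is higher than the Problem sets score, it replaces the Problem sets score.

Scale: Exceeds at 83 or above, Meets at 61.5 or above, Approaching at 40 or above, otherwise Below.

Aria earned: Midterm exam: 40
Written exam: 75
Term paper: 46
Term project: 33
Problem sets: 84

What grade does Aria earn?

Meets

Term paper (46) ≤ Problem sets (84), so Problem sets stays at 84.
Weighted total:
  Midterm exam 40 × 0.24 = 9.6
  Written exam 75 × 0.52 = 39
  Term paper 46 × 0.07 = 3.22
  Term project 33 × 0.09 = 2.97
  Problem sets 84 × 0.08 = 6.72
Sum = 61.51
61.51 is ≥ 61.5 and < 83 → Meets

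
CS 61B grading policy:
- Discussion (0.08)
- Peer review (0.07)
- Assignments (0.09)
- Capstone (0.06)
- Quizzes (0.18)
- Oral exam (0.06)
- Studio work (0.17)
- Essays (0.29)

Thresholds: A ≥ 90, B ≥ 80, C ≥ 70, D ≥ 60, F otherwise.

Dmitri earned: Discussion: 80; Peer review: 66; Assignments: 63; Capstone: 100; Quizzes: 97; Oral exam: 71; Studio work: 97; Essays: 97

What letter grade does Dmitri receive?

Weighted total:
  Discussion 80 × 0.08 = 6.4
  Peer review 66 × 0.07 = 4.62
  Assignments 63 × 0.09 = 5.67
  Capstone 100 × 0.06 = 6
  Quizzes 97 × 0.18 = 17.46
  Oral exam 71 × 0.06 = 4.26
  Studio work 97 × 0.17 = 16.49
  Essays 97 × 0.29 = 28.13
Sum = 89.03
89.03 is ≥ 80 and < 90 → B

B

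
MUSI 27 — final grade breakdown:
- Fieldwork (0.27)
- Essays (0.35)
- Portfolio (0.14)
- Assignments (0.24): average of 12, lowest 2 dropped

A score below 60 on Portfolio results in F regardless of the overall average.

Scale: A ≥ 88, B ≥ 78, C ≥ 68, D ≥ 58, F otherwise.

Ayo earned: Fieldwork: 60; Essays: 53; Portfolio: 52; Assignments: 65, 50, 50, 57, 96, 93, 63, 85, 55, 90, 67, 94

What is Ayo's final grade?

Assignments: drop 50, 50 → average of remaining 10 = 765/10 = 76.5
Portfolio score 52 < 60: minimum not met.
Weighted total:
  Fieldwork 60 × 0.27 = 16.2
  Essays 53 × 0.35 = 18.55
  Portfolio 52 × 0.14 = 7.28
  Assignments 76.5 × 0.24 = 18.36
Sum = 60.39
Because the Portfolio minimum was not met, the result is F.

F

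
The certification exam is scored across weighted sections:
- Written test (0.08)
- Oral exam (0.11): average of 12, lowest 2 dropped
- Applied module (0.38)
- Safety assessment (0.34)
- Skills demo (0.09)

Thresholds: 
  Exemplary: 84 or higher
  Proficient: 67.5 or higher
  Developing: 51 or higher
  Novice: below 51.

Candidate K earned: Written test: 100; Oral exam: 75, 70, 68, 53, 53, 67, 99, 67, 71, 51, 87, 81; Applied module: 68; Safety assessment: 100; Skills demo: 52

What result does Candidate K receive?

Oral exam: drop 51, 53 → average of remaining 10 = 738/10 = 73.8
Weighted total:
  Written test 100 × 0.08 = 8
  Oral exam 73.8 × 0.11 = 8.118
  Applied module 68 × 0.38 = 25.84
  Safety assessment 100 × 0.34 = 34
  Skills demo 52 × 0.09 = 4.68
Sum = 80.638
80.638 is ≥ 67.5 and < 84 → Proficient

Proficient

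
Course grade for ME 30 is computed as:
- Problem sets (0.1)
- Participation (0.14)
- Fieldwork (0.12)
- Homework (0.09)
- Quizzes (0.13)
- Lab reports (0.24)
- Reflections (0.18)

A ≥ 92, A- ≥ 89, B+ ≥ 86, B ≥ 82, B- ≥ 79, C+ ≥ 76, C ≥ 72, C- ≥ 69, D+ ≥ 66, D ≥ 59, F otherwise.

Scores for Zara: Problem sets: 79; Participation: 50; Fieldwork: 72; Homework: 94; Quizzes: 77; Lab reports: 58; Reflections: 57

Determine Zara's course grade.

Weighted total:
  Problem sets 79 × 0.1 = 7.9
  Participation 50 × 0.14 = 7
  Fieldwork 72 × 0.12 = 8.64
  Homework 94 × 0.09 = 8.46
  Quizzes 77 × 0.13 = 10.01
  Lab reports 58 × 0.24 = 13.92
  Reflections 57 × 0.18 = 10.26
Sum = 66.19
66.19 is ≥ 66 and < 69 → D+

D+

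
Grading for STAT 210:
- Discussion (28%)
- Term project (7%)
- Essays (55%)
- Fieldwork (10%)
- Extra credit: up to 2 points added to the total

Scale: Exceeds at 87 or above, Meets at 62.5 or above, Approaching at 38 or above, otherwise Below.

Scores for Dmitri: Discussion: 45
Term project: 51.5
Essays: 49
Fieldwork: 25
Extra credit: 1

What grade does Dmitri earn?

Weighted total:
  Discussion 45 × 0.28 = 12.6
  Term project 51.5 × 0.07 = 3.605
  Essays 49 × 0.55 = 26.95
  Fieldwork 25 × 0.1 = 2.5
Sum = 45.655
Extra credit: 45.655 + 1 = 46.655
46.655 is ≥ 38 and < 62.5 → Approaching

Approaching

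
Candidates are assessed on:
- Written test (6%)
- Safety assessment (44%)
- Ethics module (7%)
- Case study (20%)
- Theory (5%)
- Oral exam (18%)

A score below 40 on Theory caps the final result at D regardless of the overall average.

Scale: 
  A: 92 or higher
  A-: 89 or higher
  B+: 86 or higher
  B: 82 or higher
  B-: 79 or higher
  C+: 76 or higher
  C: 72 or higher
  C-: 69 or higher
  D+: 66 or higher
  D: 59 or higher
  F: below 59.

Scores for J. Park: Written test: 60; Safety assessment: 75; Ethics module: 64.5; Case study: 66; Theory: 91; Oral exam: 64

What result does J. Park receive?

Theory score 91 ≥ 40: minimum met.
Weighted total:
  Written test 60 × 0.06 = 3.6
  Safety assessment 75 × 0.44 = 33
  Ethics module 64.5 × 0.07 = 4.515
  Case study 66 × 0.2 = 13.2
  Theory 91 × 0.05 = 4.55
  Oral exam 64 × 0.18 = 11.52
Sum = 70.385
70.385 is ≥ 69 and < 72 → C-

C-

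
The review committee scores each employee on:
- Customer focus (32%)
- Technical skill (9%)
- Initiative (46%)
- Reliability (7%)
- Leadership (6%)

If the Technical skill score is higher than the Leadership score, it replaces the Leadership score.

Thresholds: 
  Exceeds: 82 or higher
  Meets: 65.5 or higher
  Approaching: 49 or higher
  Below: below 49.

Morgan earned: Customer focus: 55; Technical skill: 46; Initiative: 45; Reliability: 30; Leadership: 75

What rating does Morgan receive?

Technical skill (46) ≤ Leadership (75), so Leadership stays at 75.
Weighted total:
  Customer focus 55 × 0.32 = 17.6
  Technical skill 46 × 0.09 = 4.14
  Initiative 45 × 0.46 = 20.7
  Reliability 30 × 0.07 = 2.1
  Leadership 75 × 0.06 = 4.5
Sum = 49.04
49.04 is ≥ 49 and < 65.5 → Approaching

Approaching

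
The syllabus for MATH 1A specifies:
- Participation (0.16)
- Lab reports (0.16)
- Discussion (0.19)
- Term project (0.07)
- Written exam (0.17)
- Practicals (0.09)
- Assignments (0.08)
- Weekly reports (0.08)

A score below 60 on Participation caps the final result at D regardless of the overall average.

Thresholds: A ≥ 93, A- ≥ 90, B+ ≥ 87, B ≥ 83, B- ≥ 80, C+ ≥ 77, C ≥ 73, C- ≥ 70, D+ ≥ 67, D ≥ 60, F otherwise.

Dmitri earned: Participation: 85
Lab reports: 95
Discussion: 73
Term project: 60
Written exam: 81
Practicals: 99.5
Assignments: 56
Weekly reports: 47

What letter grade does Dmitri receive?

Participation score 85 ≥ 60: minimum met.
Weighted total:
  Participation 85 × 0.16 = 13.6
  Lab reports 95 × 0.16 = 15.2
  Discussion 73 × 0.19 = 13.87
  Term project 60 × 0.07 = 4.2
  Written exam 81 × 0.17 = 13.77
  Practicals 99.5 × 0.09 = 8.955
  Assignments 56 × 0.08 = 4.48
  Weekly reports 47 × 0.08 = 3.76
Sum = 77.835
77.835 is ≥ 77 and < 80 → C+

C+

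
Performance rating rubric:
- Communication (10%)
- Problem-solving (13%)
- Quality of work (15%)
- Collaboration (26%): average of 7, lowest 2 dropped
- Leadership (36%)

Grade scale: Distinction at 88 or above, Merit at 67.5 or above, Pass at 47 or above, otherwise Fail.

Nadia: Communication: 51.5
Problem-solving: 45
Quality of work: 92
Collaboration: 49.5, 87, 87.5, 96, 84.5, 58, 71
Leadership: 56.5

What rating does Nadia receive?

Pass

Collaboration: drop 49.5, 58 → average of remaining 5 = 426/5 = 85.2
Weighted total:
  Communication 51.5 × 0.1 = 5.15
  Problem-solving 45 × 0.13 = 5.85
  Quality of work 92 × 0.15 = 13.8
  Collaboration 85.2 × 0.26 = 22.152
  Leadership 56.5 × 0.36 = 20.34
Sum = 67.292
67.292 is ≥ 47 and < 67.5 → Pass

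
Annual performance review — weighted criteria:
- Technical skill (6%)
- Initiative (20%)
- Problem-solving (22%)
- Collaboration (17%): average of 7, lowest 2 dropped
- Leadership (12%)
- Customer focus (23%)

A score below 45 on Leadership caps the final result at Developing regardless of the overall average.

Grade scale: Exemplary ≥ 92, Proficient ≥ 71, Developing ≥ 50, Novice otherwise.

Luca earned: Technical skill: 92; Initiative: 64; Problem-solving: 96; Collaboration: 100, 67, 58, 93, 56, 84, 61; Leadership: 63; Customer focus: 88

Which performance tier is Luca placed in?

Proficient

Collaboration: drop 56, 58 → average of remaining 5 = 405/5 = 81
Leadership score 63 ≥ 45: minimum met.
Weighted total:
  Technical skill 92 × 0.06 = 5.52
  Initiative 64 × 0.2 = 12.8
  Problem-solving 96 × 0.22 = 21.12
  Collaboration 81 × 0.17 = 13.77
  Leadership 63 × 0.12 = 7.56
  Customer focus 88 × 0.23 = 20.24
Sum = 81.01
81.01 is ≥ 71 and < 92 → Proficient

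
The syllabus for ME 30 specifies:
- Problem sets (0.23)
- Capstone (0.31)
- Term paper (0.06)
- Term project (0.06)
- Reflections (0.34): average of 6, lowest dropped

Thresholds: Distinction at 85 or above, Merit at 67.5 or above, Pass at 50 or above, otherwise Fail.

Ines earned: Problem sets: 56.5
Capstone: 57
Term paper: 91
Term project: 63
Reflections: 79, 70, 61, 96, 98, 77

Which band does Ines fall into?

Reflections: drop 61 → average of remaining 5 = 420/5 = 84
Weighted total:
  Problem sets 56.5 × 0.23 = 12.995
  Capstone 57 × 0.31 = 17.67
  Term paper 91 × 0.06 = 5.46
  Term project 63 × 0.06 = 3.78
  Reflections 84 × 0.34 = 28.56
Sum = 68.465
68.465 is ≥ 67.5 and < 85 → Merit

Merit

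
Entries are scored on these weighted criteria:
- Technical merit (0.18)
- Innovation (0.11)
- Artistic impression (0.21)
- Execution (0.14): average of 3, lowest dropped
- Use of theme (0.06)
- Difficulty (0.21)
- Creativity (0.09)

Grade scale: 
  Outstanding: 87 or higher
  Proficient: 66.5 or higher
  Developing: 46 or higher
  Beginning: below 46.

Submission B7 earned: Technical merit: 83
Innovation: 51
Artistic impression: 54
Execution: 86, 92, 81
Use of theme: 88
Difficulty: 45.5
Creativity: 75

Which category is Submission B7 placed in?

Execution: drop 81 → average of remaining 2 = 178/2 = 89
Weighted total:
  Technical merit 83 × 0.18 = 14.94
  Innovation 51 × 0.11 = 5.61
  Artistic impression 54 × 0.21 = 11.34
  Execution 89 × 0.14 = 12.46
  Use of theme 88 × 0.06 = 5.28
  Difficulty 45.5 × 0.21 = 9.555
  Creativity 75 × 0.09 = 6.75
Sum = 65.935
65.935 is ≥ 46 and < 66.5 → Developing

Developing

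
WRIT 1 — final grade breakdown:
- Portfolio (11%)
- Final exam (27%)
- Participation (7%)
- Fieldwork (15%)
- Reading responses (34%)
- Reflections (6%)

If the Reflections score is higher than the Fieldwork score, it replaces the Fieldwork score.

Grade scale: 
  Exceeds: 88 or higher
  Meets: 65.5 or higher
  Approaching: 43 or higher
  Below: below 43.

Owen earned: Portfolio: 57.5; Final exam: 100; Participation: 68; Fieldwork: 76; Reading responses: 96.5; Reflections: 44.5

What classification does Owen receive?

Meets

Reflections (44.5) ≤ Fieldwork (76), so Fieldwork stays at 76.
Weighted total:
  Portfolio 57.5 × 0.11 = 6.325
  Final exam 100 × 0.27 = 27
  Participation 68 × 0.07 = 4.76
  Fieldwork 76 × 0.15 = 11.4
  Reading responses 96.5 × 0.34 = 32.81
  Reflections 44.5 × 0.06 = 2.67
Sum = 84.965
84.965 is ≥ 65.5 and < 88 → Meets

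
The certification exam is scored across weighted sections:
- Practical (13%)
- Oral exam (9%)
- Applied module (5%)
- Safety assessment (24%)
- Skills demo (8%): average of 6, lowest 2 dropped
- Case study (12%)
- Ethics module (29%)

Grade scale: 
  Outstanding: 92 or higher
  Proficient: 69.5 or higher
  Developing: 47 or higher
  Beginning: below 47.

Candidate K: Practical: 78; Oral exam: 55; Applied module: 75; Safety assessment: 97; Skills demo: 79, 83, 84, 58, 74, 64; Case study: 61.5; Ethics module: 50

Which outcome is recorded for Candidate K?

Skills demo: drop 58, 64 → average of remaining 4 = 320/4 = 80
Weighted total:
  Practical 78 × 0.13 = 10.14
  Oral exam 55 × 0.09 = 4.95
  Applied module 75 × 0.05 = 3.75
  Safety assessment 97 × 0.24 = 23.28
  Skills demo 80 × 0.08 = 6.4
  Case study 61.5 × 0.12 = 7.38
  Ethics module 50 × 0.29 = 14.5
Sum = 70.4
70.4 is ≥ 69.5 and < 92 → Proficient

Proficient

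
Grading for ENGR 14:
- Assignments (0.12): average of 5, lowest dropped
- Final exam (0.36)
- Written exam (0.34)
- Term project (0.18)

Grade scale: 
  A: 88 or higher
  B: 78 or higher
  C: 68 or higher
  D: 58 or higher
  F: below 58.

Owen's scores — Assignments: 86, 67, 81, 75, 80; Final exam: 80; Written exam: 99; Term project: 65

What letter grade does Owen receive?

Assignments: drop 67 → average of remaining 4 = 322/4 = 80.5
Weighted total:
  Assignments 80.5 × 0.12 = 9.66
  Final exam 80 × 0.36 = 28.8
  Written exam 99 × 0.34 = 33.66
  Term project 65 × 0.18 = 11.7
Sum = 83.82
83.82 is ≥ 78 and < 88 → B

B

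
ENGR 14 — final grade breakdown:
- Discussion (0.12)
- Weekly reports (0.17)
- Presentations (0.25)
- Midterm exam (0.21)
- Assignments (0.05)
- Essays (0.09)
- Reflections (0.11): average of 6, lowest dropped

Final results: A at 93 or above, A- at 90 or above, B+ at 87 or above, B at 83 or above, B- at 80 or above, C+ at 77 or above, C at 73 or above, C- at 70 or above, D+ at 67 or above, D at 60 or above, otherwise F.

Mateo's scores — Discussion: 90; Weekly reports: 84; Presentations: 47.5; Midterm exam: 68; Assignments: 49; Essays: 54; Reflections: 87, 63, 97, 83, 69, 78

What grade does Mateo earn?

Reflections: drop 63 → average of remaining 5 = 414/5 = 82.8
Weighted total:
  Discussion 90 × 0.12 = 10.8
  Weekly reports 84 × 0.17 = 14.28
  Presentations 47.5 × 0.25 = 11.875
  Midterm exam 68 × 0.21 = 14.28
  Assignments 49 × 0.05 = 2.45
  Essays 54 × 0.09 = 4.86
  Reflections 82.8 × 0.11 = 9.108
Sum = 67.653
67.653 is ≥ 67 and < 70 → D+

D+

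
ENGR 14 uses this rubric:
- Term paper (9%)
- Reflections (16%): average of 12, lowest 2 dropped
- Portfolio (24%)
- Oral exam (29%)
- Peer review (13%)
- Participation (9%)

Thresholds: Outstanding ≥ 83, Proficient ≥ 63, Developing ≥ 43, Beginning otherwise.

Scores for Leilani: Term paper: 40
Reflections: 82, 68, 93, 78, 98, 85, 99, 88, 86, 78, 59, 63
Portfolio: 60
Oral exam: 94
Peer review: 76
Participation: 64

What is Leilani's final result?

Proficient

Reflections: drop 59, 63 → average of remaining 10 = 855/10 = 85.5
Weighted total:
  Term paper 40 × 0.09 = 3.6
  Reflections 85.5 × 0.16 = 13.68
  Portfolio 60 × 0.24 = 14.4
  Oral exam 94 × 0.29 = 27.26
  Peer review 76 × 0.13 = 9.88
  Participation 64 × 0.09 = 5.76
Sum = 74.58
74.58 is ≥ 63 and < 83 → Proficient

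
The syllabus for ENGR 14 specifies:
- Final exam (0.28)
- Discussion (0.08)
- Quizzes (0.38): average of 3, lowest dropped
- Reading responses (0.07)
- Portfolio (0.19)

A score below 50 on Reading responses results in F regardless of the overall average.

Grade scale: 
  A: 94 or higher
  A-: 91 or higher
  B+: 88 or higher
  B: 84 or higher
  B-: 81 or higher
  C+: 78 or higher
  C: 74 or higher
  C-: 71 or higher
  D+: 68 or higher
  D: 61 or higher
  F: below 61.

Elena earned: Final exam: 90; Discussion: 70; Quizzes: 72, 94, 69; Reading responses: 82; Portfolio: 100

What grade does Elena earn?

Quizzes: drop 69 → average of remaining 2 = 166/2 = 83
Reading responses score 82 ≥ 50: minimum met.
Weighted total:
  Final exam 90 × 0.28 = 25.2
  Discussion 70 × 0.08 = 5.6
  Quizzes 83 × 0.38 = 31.54
  Reading responses 82 × 0.07 = 5.74
  Portfolio 100 × 0.19 = 19
Sum = 87.08
87.08 is ≥ 84 and < 88 → B

B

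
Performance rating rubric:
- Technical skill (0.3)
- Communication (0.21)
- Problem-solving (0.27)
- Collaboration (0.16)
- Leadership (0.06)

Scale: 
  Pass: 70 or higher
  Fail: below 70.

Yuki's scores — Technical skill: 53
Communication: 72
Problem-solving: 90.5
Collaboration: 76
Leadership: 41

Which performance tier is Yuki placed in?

Weighted total:
  Technical skill 53 × 0.3 = 15.9
  Communication 72 × 0.21 = 15.12
  Problem-solving 90.5 × 0.27 = 24.435
  Collaboration 76 × 0.16 = 12.16
  Leadership 41 × 0.06 = 2.46
Sum = 70.075
70.075 ≥ 70 → Pass

Pass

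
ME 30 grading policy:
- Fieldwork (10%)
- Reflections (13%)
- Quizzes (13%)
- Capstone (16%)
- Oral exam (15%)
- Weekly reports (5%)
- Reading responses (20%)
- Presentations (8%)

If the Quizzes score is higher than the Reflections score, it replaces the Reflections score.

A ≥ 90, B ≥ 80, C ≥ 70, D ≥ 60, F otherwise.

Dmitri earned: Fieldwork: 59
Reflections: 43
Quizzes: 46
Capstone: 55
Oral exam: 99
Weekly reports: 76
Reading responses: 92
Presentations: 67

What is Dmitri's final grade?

Quizzes (46) > Reflections (43), so Reflections counts as 46.
Weighted total:
  Fieldwork 59 × 0.1 = 5.9
  Reflections 46 × 0.13 = 5.98
  Quizzes 46 × 0.13 = 5.98
  Capstone 55 × 0.16 = 8.8
  Oral exam 99 × 0.15 = 14.85
  Weekly reports 76 × 0.05 = 3.8
  Reading responses 92 × 0.2 = 18.4
  Presentations 67 × 0.08 = 5.36
Sum = 69.07
69.07 is ≥ 60 and < 70 → D

D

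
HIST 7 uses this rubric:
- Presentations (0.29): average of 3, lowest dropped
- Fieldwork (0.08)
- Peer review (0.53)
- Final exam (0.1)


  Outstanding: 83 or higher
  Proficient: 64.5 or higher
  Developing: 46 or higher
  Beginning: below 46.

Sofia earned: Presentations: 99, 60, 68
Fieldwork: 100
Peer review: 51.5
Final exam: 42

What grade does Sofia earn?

Developing

Presentations: drop 60 → average of remaining 2 = 167/2 = 83.5
Weighted total:
  Presentations 83.5 × 0.29 = 24.215
  Fieldwork 100 × 0.08 = 8
  Peer review 51.5 × 0.53 = 27.295
  Final exam 42 × 0.1 = 4.2
Sum = 63.71
63.71 is ≥ 46 and < 64.5 → Developing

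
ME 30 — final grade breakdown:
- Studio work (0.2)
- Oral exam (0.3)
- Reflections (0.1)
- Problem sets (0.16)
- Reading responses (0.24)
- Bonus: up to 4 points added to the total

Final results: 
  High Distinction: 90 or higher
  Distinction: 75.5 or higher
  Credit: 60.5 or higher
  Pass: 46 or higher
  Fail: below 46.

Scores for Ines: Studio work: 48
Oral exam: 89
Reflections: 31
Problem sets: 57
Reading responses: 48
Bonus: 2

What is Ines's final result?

Credit

Weighted total:
  Studio work 48 × 0.2 = 9.6
  Oral exam 89 × 0.3 = 26.7
  Reflections 31 × 0.1 = 3.1
  Problem sets 57 × 0.16 = 9.12
  Reading responses 48 × 0.24 = 11.52
Sum = 60.04
Bonus: 60.04 + 2 = 62.04
62.04 is ≥ 60.5 and < 75.5 → Credit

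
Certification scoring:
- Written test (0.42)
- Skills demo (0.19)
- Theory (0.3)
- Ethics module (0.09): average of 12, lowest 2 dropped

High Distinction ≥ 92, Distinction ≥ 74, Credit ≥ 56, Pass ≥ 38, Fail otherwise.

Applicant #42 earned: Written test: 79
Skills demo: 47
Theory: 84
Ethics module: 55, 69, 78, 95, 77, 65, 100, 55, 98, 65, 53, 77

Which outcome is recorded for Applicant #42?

Ethics module: drop 53, 55 → average of remaining 10 = 779/10 = 77.9
Weighted total:
  Written test 79 × 0.42 = 33.18
  Skills demo 47 × 0.19 = 8.93
  Theory 84 × 0.3 = 25.2
  Ethics module 77.9 × 0.09 = 7.011
Sum = 74.321
74.321 is ≥ 74 and < 92 → Distinction

Distinction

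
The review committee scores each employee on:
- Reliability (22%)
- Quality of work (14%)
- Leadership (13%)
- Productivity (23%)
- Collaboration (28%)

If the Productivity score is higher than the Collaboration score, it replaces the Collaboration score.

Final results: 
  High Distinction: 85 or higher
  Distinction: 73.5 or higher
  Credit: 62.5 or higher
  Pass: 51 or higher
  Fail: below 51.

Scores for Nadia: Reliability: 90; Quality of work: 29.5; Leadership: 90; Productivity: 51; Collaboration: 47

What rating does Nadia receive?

Pass

Productivity (51) > Collaboration (47), so Collaboration counts as 51.
Weighted total:
  Reliability 90 × 0.22 = 19.8
  Quality of work 29.5 × 0.14 = 4.13
  Leadership 90 × 0.13 = 11.7
  Productivity 51 × 0.23 = 11.73
  Collaboration 51 × 0.28 = 14.28
Sum = 61.64
61.64 is ≥ 51 and < 62.5 → Pass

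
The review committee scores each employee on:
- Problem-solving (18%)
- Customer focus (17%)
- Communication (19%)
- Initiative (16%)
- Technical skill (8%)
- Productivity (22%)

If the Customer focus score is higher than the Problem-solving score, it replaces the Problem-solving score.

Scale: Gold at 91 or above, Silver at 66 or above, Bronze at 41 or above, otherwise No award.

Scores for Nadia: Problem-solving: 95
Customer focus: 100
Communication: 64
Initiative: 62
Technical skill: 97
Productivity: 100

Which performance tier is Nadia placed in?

Silver

Customer focus (100) > Problem-solving (95), so Problem-solving counts as 100.
Weighted total:
  Problem-solving 100 × 0.18 = 18
  Customer focus 100 × 0.17 = 17
  Communication 64 × 0.19 = 12.16
  Initiative 62 × 0.16 = 9.92
  Technical skill 97 × 0.08 = 7.76
  Productivity 100 × 0.22 = 22
Sum = 86.84
86.84 is ≥ 66 and < 91 → Silver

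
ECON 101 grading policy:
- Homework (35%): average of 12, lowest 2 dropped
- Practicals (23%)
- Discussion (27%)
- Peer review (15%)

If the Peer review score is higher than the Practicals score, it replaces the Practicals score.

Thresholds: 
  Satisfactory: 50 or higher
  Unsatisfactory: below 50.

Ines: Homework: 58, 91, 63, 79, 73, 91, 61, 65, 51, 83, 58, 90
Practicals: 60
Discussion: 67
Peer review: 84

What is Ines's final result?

Homework: drop 51, 58 → average of remaining 10 = 754/10 = 75.4
Peer review (84) > Practicals (60), so Practicals counts as 84.
Weighted total:
  Homework 75.4 × 0.35 = 26.39
  Practicals 84 × 0.23 = 19.32
  Discussion 67 × 0.27 = 18.09
  Peer review 84 × 0.15 = 12.6
Sum = 76.4
76.4 ≥ 50 → Satisfactory

Satisfactory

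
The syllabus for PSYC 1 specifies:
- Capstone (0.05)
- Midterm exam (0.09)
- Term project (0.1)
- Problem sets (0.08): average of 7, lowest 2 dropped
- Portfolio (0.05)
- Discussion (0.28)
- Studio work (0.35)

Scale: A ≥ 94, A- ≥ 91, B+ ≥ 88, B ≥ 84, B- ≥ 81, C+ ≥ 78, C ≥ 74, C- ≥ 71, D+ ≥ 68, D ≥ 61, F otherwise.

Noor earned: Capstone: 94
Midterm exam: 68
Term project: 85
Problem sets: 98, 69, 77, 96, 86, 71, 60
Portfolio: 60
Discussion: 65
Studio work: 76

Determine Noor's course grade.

C-

Problem sets: drop 60, 69 → average of remaining 5 = 428/5 = 85.6
Weighted total:
  Capstone 94 × 0.05 = 4.7
  Midterm exam 68 × 0.09 = 6.12
  Term project 85 × 0.1 = 8.5
  Problem sets 85.6 × 0.08 = 6.848
  Portfolio 60 × 0.05 = 3
  Discussion 65 × 0.28 = 18.2
  Studio work 76 × 0.35 = 26.6
Sum = 73.968
73.968 is ≥ 71 and < 74 → C-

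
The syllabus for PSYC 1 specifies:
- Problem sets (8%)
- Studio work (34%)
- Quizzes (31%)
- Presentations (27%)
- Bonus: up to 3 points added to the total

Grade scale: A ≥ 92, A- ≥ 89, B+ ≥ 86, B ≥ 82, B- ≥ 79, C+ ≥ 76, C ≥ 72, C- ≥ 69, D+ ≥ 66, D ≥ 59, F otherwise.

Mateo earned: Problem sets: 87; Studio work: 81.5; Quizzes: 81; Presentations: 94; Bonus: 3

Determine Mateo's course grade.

Weighted total:
  Problem sets 87 × 0.08 = 6.96
  Studio work 81.5 × 0.34 = 27.71
  Quizzes 81 × 0.31 = 25.11
  Presentations 94 × 0.27 = 25.38
Sum = 85.16
Bonus: 85.16 + 3 = 88.16
88.16 is ≥ 86 and < 89 → B+

B+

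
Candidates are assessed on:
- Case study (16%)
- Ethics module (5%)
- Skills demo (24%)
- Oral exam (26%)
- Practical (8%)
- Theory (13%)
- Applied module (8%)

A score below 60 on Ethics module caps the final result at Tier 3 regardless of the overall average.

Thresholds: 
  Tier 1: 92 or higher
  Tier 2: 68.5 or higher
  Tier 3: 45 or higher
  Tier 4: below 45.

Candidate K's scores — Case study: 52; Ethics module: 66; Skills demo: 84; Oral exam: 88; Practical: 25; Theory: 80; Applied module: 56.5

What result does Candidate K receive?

Tier 2

Ethics module score 66 ≥ 60: minimum met.
Weighted total:
  Case study 52 × 0.16 = 8.32
  Ethics module 66 × 0.05 = 3.3
  Skills demo 84 × 0.24 = 20.16
  Oral exam 88 × 0.26 = 22.88
  Practical 25 × 0.08 = 2
  Theory 80 × 0.13 = 10.4
  Applied module 56.5 × 0.08 = 4.52
Sum = 71.58
71.58 is ≥ 68.5 and < 92 → Tier 2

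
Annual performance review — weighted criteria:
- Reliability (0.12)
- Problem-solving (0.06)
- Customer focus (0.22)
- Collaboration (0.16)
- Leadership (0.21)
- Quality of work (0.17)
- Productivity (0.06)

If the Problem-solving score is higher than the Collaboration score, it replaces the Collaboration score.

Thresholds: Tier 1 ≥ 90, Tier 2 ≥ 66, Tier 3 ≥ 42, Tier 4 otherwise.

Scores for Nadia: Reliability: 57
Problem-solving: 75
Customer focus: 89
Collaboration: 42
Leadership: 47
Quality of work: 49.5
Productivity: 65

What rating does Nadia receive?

Problem-solving (75) > Collaboration (42), so Collaboration counts as 75.
Weighted total:
  Reliability 57 × 0.12 = 6.84
  Problem-solving 75 × 0.06 = 4.5
  Customer focus 89 × 0.22 = 19.58
  Collaboration 75 × 0.16 = 12
  Leadership 47 × 0.21 = 9.87
  Quality of work 49.5 × 0.17 = 8.415
  Productivity 65 × 0.06 = 3.9
Sum = 65.105
65.105 is ≥ 42 and < 66 → Tier 3

Tier 3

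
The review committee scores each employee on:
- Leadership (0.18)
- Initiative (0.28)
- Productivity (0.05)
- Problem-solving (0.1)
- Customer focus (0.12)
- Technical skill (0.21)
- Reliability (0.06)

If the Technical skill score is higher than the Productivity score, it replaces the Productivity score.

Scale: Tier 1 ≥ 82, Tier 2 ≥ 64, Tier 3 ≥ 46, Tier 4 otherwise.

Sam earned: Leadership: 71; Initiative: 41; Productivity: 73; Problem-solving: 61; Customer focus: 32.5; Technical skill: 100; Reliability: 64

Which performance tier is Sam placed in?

Technical skill (100) > Productivity (73), so Productivity counts as 100.
Weighted total:
  Leadership 71 × 0.18 = 12.78
  Initiative 41 × 0.28 = 11.48
  Productivity 100 × 0.05 = 5
  Problem-solving 61 × 0.1 = 6.1
  Customer focus 32.5 × 0.12 = 3.9
  Technical skill 100 × 0.21 = 21
  Reliability 64 × 0.06 = 3.84
Sum = 64.1
64.1 is ≥ 64 and < 82 → Tier 2

Tier 2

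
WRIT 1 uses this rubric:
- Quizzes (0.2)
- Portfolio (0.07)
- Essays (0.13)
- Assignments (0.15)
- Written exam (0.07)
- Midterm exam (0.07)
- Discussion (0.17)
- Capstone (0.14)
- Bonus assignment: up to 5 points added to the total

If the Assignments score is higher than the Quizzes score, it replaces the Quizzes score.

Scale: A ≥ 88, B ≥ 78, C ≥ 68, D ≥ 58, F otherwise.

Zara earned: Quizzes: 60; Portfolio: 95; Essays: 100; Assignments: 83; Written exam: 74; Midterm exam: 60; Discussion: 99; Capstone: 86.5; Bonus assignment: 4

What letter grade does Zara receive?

A

Assignments (83) > Quizzes (60), so Quizzes counts as 83.
Weighted total:
  Quizzes 83 × 0.2 = 16.6
  Portfolio 95 × 0.07 = 6.65
  Essays 100 × 0.13 = 13
  Assignments 83 × 0.15 = 12.45
  Written exam 74 × 0.07 = 5.18
  Midterm exam 60 × 0.07 = 4.2
  Discussion 99 × 0.17 = 16.83
  Capstone 86.5 × 0.14 = 12.11
Sum = 87.02
Bonus assignment: 87.02 + 4 = 91.02
91.02 ≥ 88 → A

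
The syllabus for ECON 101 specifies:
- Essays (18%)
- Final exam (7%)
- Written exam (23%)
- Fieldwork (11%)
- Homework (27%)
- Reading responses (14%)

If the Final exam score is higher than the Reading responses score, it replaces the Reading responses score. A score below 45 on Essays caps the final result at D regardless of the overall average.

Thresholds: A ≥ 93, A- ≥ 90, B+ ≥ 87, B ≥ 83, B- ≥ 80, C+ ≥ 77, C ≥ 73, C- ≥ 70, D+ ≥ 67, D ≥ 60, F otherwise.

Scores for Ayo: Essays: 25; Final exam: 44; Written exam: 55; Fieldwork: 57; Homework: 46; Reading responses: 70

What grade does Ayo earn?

Final exam (44) ≤ Reading responses (70), so Reading responses stays at 70.
Essays score 25 < 45: minimum not met.
Weighted total:
  Essays 25 × 0.18 = 4.5
  Final exam 44 × 0.07 = 3.08
  Written exam 55 × 0.23 = 12.65
  Fieldwork 57 × 0.11 = 6.27
  Homework 46 × 0.27 = 12.42
  Reading responses 70 × 0.14 = 9.8
Sum = 48.72
48.72 would be F; cap at D applies → F.

F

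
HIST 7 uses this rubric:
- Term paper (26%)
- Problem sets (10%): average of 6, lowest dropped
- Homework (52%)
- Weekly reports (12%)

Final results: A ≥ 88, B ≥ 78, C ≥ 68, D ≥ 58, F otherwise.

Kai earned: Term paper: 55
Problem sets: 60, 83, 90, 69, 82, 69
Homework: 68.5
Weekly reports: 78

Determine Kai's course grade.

Problem sets: drop 60 → average of remaining 5 = 393/5 = 78.6
Weighted total:
  Term paper 55 × 0.26 = 14.3
  Problem sets 78.6 × 0.1 = 7.86
  Homework 68.5 × 0.52 = 35.62
  Weekly reports 78 × 0.12 = 9.36
Sum = 67.14
67.14 is ≥ 58 and < 68 → D

D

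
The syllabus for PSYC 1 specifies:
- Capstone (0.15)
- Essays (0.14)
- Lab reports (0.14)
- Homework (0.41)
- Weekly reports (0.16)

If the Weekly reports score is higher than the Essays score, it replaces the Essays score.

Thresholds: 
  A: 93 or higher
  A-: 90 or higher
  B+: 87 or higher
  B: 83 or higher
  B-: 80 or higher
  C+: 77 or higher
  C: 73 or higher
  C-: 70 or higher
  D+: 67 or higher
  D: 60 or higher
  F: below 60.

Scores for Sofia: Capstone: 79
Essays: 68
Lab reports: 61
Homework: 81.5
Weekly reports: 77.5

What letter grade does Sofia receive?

Weekly reports (77.5) > Essays (68), so Essays counts as 77.5.
Weighted total:
  Capstone 79 × 0.15 = 11.85
  Essays 77.5 × 0.14 = 10.85
  Lab reports 61 × 0.14 = 8.54
  Homework 81.5 × 0.41 = 33.415
  Weekly reports 77.5 × 0.16 = 12.4
Sum = 77.055
77.055 is ≥ 77 and < 80 → C+

C+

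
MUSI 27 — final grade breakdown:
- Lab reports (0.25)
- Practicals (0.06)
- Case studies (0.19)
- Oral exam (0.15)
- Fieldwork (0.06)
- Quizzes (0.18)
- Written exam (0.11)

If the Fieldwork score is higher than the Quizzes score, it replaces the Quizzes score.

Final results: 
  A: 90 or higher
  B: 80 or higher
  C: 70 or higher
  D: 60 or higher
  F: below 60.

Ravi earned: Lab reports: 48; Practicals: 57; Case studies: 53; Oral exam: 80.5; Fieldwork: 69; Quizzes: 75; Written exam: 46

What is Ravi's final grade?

Fieldwork (69) ≤ Quizzes (75), so Quizzes stays at 75.
Weighted total:
  Lab reports 48 × 0.25 = 12
  Practicals 57 × 0.06 = 3.42
  Case studies 53 × 0.19 = 10.07
  Oral exam 80.5 × 0.15 = 12.075
  Fieldwork 69 × 0.06 = 4.14
  Quizzes 75 × 0.18 = 13.5
  Written exam 46 × 0.11 = 5.06
Sum = 60.265
60.265 is ≥ 60 and < 70 → D

D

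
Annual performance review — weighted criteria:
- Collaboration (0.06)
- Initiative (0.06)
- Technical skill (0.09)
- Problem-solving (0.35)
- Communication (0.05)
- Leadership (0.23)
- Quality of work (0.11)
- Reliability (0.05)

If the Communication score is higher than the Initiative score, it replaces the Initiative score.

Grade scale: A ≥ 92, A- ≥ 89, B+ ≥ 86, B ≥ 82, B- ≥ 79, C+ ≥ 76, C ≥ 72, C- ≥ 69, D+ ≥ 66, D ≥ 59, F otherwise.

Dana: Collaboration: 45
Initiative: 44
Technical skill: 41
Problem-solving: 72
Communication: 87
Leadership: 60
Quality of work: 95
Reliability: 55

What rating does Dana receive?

D+

Communication (87) > Initiative (44), so Initiative counts as 87.
Weighted total:
  Collaboration 45 × 0.06 = 2.7
  Initiative 87 × 0.06 = 5.22
  Technical skill 41 × 0.09 = 3.69
  Problem-solving 72 × 0.35 = 25.2
  Communication 87 × 0.05 = 4.35
  Leadership 60 × 0.23 = 13.8
  Quality of work 95 × 0.11 = 10.45
  Reliability 55 × 0.05 = 2.75
Sum = 68.16
68.16 is ≥ 66 and < 69 → D+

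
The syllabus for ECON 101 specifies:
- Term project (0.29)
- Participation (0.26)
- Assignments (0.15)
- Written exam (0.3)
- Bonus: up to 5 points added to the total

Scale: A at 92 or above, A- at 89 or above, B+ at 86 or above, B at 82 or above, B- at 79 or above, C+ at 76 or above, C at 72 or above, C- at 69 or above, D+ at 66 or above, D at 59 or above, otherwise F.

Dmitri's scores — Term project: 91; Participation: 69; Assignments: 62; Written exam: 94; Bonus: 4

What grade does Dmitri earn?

Weighted total:
  Term project 91 × 0.29 = 26.39
  Participation 69 × 0.26 = 17.94
  Assignments 62 × 0.15 = 9.3
  Written exam 94 × 0.3 = 28.2
Sum = 81.83
Bonus: 81.83 + 4 = 85.83
85.83 is ≥ 82 and < 86 → B

B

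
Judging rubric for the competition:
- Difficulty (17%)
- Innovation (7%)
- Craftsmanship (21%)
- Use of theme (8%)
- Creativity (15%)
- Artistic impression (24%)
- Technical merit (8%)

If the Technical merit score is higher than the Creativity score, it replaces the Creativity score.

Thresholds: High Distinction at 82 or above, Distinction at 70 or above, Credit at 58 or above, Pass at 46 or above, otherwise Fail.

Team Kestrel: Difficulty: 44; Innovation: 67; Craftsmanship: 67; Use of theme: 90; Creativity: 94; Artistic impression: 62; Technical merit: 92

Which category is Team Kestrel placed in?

Credit

Technical merit (92) ≤ Creativity (94), so Creativity stays at 94.
Weighted total:
  Difficulty 44 × 0.17 = 7.48
  Innovation 67 × 0.07 = 4.69
  Craftsmanship 67 × 0.21 = 14.07
  Use of theme 90 × 0.08 = 7.2
  Creativity 94 × 0.15 = 14.1
  Artistic impression 62 × 0.24 = 14.88
  Technical merit 92 × 0.08 = 7.36
Sum = 69.78
69.78 is ≥ 58 and < 70 → Credit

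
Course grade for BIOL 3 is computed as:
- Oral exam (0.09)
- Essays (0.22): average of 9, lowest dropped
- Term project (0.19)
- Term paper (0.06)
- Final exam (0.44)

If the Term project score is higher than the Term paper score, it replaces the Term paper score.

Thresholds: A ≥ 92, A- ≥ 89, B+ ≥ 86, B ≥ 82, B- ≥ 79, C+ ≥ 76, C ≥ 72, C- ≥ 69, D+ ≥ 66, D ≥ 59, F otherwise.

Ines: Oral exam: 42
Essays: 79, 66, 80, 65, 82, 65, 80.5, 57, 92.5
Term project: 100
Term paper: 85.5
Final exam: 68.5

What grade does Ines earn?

Essays: drop 57 → average of remaining 8 = 610/8 = 76.25
Term project (100) > Term paper (85.5), so Term paper counts as 100.
Weighted total:
  Oral exam 42 × 0.09 = 3.78
  Essays 76.25 × 0.22 = 16.775
  Term project 100 × 0.19 = 19
  Term paper 100 × 0.06 = 6
  Final exam 68.5 × 0.44 = 30.14
Sum = 75.695
75.695 is ≥ 72 and < 76 → C

C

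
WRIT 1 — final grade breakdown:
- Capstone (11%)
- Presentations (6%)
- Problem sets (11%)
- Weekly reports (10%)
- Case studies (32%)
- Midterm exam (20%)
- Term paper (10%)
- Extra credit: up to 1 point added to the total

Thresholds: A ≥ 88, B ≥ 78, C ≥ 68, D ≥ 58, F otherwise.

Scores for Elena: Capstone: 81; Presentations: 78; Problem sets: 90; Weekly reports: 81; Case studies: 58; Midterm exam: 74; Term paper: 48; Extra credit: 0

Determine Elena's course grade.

C

Weighted total:
  Capstone 81 × 0.11 = 8.91
  Presentations 78 × 0.06 = 4.68
  Problem sets 90 × 0.11 = 9.9
  Weekly reports 81 × 0.1 = 8.1
  Case studies 58 × 0.32 = 18.56
  Midterm exam 74 × 0.2 = 14.8
  Term paper 48 × 0.1 = 4.8
Sum = 69.75
Extra credit: 69.75 + 0 = 69.75
69.75 is ≥ 68 and < 78 → C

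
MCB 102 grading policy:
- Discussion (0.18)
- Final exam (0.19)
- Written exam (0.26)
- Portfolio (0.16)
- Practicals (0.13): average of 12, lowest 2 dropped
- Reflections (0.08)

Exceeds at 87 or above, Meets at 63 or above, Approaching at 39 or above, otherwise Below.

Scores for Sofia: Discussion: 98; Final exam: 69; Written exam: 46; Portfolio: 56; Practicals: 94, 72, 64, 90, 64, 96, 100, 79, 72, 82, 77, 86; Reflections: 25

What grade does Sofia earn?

Practicals: drop 64, 64 → average of remaining 10 = 848/10 = 84.8
Weighted total:
  Discussion 98 × 0.18 = 17.64
  Final exam 69 × 0.19 = 13.11
  Written exam 46 × 0.26 = 11.96
  Portfolio 56 × 0.16 = 8.96
  Practicals 84.8 × 0.13 = 11.024
  Reflections 25 × 0.08 = 2
Sum = 64.694
64.694 is ≥ 63 and < 87 → Meets

Meets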